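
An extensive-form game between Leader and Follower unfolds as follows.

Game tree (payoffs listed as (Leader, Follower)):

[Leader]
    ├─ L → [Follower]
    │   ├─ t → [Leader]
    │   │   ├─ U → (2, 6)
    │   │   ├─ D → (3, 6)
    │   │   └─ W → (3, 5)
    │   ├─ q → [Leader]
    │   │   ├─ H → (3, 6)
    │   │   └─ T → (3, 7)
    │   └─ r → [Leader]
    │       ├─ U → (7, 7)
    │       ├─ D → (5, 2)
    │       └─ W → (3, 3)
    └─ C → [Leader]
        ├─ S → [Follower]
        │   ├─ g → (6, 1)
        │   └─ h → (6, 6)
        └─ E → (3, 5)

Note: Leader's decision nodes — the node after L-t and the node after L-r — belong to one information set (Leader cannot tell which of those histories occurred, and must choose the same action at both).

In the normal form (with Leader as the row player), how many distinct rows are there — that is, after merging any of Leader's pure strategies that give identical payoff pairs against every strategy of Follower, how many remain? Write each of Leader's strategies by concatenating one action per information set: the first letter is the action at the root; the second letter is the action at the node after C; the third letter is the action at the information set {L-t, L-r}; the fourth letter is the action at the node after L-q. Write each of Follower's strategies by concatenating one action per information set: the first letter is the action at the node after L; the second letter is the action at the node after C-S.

8

Leader has 24 pure strategies: LSUH, LSUT, LSDH, LSDT, LSWH, LSWT, LEUH, LEUT, LEDH, LEDT, LEWH, LEWT, CSUH, CSUT, CSDH, CSDT, CSWH, CSWT, CEUH, CEUT, CEDH, CEDT, CEWH, CEWT. Columns: tg, th, qg, qh, rg, rh.
{LSUH, LEUH} → row (2,6) (2,6) (3,6) (3,6) (7,7) (7,7)
{LSUT, LEUT} → row (2,6) (2,6) (3,7) (3,7) (7,7) (7,7)
{LSDH, LEDH} → row (3,6) (3,6) (3,6) (3,6) (5,2) (5,2)
{LSDT, LEDT} → row (3,6) (3,6) (3,7) (3,7) (5,2) (5,2)
{LSWH, LEWH} → row (3,5) (3,5) (3,6) (3,6) (3,3) (3,3)
{LSWT, LEWT} → row (3,5) (3,5) (3,7) (3,7) (3,3) (3,3)
{CSUH, CSUT, CSDH, CSDT, CSWH, CSWT} → row (6,1) (6,6) (6,1) (6,6) (6,1) (6,6)
{CEUH, CEUT, CEDH, CEDT, CEWH, CEWT} → row (3,5) (3,5) (3,5) (3,5) (3,5) (3,5)
That's 8 distinct rows out of 24 strategies.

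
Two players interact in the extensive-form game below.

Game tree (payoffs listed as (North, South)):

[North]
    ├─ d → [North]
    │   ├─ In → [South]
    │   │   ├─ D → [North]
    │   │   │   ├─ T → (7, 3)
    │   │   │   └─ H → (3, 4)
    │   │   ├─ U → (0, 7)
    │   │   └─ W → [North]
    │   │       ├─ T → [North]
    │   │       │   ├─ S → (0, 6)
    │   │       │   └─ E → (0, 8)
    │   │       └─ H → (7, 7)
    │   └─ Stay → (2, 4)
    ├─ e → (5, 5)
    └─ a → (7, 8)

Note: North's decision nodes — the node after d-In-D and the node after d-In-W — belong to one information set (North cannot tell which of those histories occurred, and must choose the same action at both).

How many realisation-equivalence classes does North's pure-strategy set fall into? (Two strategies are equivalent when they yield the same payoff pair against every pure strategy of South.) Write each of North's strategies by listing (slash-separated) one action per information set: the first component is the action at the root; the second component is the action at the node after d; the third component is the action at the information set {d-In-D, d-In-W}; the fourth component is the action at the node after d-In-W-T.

6

North has 24 pure strategies: d/In/T/S, d/In/T/E, d/In/H/S, d/In/H/E, d/Stay/T/S, d/Stay/T/E, d/Stay/H/S, d/Stay/H/E, e/In/T/S, e/In/T/E, e/In/H/S, e/In/H/E, e/Stay/T/S, e/Stay/T/E, e/Stay/H/S, e/Stay/H/E, a/In/T/S, a/In/T/E, a/In/H/S, a/In/H/E, a/Stay/T/S, a/Stay/T/E, a/Stay/H/S, a/Stay/H/E. Columns: D, U, W.
{d/In/T/S} → row (7,3) (0,7) (0,6)
{d/In/T/E} → row (7,3) (0,7) (0,8)
{d/In/H/S, d/In/H/E} → row (3,4) (0,7) (7,7)
{d/Stay/T/S, d/Stay/T/E, d/Stay/H/S, d/Stay/H/E} → row (2,4) (2,4) (2,4)
{e/In/T/S, e/In/T/E, e/In/H/S, e/In/H/E, e/Stay/T/S, e/Stay/T/E, e/Stay/H/S, e/Stay/H/E} → row (5,5) (5,5) (5,5)
{a/In/T/S, a/In/T/E, a/In/H/S, a/In/H/E, a/Stay/T/S, a/Stay/T/E, a/Stay/H/S, a/Stay/H/E} → row (7,8) (7,8) (7,8)
That's 6 distinct rows out of 24 strategies.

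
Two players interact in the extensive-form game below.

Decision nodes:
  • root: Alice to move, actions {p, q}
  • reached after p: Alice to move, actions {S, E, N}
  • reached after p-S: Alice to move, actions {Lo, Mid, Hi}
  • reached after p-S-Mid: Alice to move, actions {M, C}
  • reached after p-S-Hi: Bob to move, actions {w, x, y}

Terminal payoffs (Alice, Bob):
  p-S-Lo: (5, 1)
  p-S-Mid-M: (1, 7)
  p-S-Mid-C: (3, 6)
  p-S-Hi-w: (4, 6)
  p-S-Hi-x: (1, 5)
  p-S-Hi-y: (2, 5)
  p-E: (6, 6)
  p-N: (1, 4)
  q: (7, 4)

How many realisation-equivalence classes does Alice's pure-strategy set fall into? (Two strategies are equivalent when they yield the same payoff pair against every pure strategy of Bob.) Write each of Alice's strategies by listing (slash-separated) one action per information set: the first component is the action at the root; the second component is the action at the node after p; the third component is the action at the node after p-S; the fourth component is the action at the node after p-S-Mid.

Alice has 36 pure strategies: p/S/Lo/M, p/S/Lo/C, p/S/Mid/M, p/S/Mid/C, p/S/Hi/M, p/S/Hi/C, p/E/Lo/M, p/E/Lo/C, p/E/Mid/M, p/E/Mid/C, p/E/Hi/M, p/E/Hi/C, p/N/Lo/M, p/N/Lo/C, p/N/Mid/M, p/N/Mid/C, p/N/Hi/M, p/N/Hi/C, q/S/Lo/M, q/S/Lo/C, q/S/Mid/M, q/S/Mid/C, q/S/Hi/M, q/S/Hi/C, q/E/Lo/M, q/E/Lo/C, q/E/Mid/M, q/E/Mid/C, q/E/Hi/M, q/E/Hi/C, q/N/Lo/M, q/N/Lo/C, q/N/Mid/M, q/N/Mid/C, q/N/Hi/M, q/N/Hi/C. Columns: w, x, y.
{p/S/Lo/M, p/S/Lo/C} → row (5,1) (5,1) (5,1)
{p/S/Mid/M} → row (1,7) (1,7) (1,7)
{p/S/Mid/C} → row (3,6) (3,6) (3,6)
{p/S/Hi/M, p/S/Hi/C} → row (4,6) (1,5) (2,5)
{p/E/Lo/M, p/E/Lo/C, p/E/Mid/M, p/E/Mid/C, p/E/Hi/M, p/E/Hi/C} → row (6,6) (6,6) (6,6)
{p/N/Lo/M, p/N/Lo/C, p/N/Mid/M, p/N/Mid/C, p/N/Hi/M, p/N/Hi/C} → row (1,4) (1,4) (1,4)
{q/S/Lo/M, q/S/Lo/C, q/S/Mid/M, q/S/Mid/C, q/S/Hi/M, q/S/Hi/C, q/E/Lo/M, q/E/Lo/C, q/E/Mid/M, q/E/Mid/C, q/E/Hi/M, q/E/Hi/C, q/N/Lo/M, q/N/Lo/C, q/N/Mid/M, q/N/Mid/C, q/N/Hi/M, q/N/Hi/C} → row (7,4) (7,4) (7,4)
That's 7 distinct rows out of 36 strategies.

7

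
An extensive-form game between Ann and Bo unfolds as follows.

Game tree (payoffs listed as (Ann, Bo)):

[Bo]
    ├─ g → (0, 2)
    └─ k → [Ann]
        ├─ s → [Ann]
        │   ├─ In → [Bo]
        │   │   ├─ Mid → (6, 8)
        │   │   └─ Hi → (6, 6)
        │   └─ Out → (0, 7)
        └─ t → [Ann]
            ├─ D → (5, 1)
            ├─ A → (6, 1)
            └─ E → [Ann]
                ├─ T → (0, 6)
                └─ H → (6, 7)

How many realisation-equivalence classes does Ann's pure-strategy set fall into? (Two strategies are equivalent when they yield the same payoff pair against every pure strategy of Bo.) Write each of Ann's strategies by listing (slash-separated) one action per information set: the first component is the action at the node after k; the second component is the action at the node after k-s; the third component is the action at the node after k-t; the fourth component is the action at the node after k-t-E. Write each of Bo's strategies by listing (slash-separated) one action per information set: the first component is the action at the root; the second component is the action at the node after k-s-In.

Ann has 24 pure strategies: s/In/D/T, s/In/D/H, s/In/A/T, s/In/A/H, s/In/E/T, s/In/E/H, s/Out/D/T, s/Out/D/H, s/Out/A/T, s/Out/A/H, s/Out/E/T, s/Out/E/H, t/In/D/T, t/In/D/H, t/In/A/T, t/In/A/H, t/In/E/T, t/In/E/H, t/Out/D/T, t/Out/D/H, t/Out/A/T, t/Out/A/H, t/Out/E/T, t/Out/E/H. Columns: g/Mid, g/Hi, k/Mid, k/Hi.
{s/In/D/T, s/In/D/H, s/In/A/T, s/In/A/H, s/In/E/T, s/In/E/H} → row (0,2) (0,2) (6,8) (6,6)
{s/Out/D/T, s/Out/D/H, s/Out/A/T, s/Out/A/H, s/Out/E/T, s/Out/E/H} → row (0,2) (0,2) (0,7) (0,7)
{t/In/D/T, t/In/D/H, t/Out/D/T, t/Out/D/H} → row (0,2) (0,2) (5,1) (5,1)
{t/In/A/T, t/In/A/H, t/Out/A/T, t/Out/A/H} → row (0,2) (0,2) (6,1) (6,1)
{t/In/E/T, t/Out/E/T} → row (0,2) (0,2) (0,6) (0,6)
{t/In/E/H, t/Out/E/H} → row (0,2) (0,2) (6,7) (6,7)
That's 6 distinct rows out of 24 strategies.

6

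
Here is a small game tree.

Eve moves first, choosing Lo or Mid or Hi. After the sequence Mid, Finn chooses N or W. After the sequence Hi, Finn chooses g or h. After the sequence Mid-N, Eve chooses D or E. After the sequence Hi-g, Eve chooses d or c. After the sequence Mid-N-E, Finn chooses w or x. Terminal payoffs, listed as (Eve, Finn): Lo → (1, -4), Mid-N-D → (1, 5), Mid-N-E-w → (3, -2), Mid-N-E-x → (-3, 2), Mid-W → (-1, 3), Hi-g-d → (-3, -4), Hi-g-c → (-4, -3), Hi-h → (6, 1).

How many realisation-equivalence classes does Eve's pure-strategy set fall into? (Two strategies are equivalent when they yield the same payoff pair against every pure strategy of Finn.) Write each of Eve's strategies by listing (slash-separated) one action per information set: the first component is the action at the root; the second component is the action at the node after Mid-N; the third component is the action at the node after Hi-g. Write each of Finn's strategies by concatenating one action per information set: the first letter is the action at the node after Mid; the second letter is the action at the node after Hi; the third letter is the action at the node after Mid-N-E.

Eve has 12 pure strategies: Lo/D/d, Lo/D/c, Lo/E/d, Lo/E/c, Mid/D/d, Mid/D/c, Mid/E/d, Mid/E/c, Hi/D/d, Hi/D/c, Hi/E/d, Hi/E/c. Columns: Ngw, Ngx, Nhw, Nhx, Wgw, Wgx, Whw, Whx.
{Lo/D/d, Lo/D/c, Lo/E/d, Lo/E/c} → row (1,-4) (1,-4) (1,-4) (1,-4) (1,-4) (1,-4) (1,-4) (1,-4)
{Mid/D/d, Mid/D/c} → row (1,5) (1,5) (1,5) (1,5) (-1,3) (-1,3) (-1,3) (-1,3)
{Mid/E/d, Mid/E/c} → row (3,-2) (-3,2) (3,-2) (-3,2) (-1,3) (-1,3) (-1,3) (-1,3)
{Hi/D/d, Hi/E/d} → row (-3,-4) (-3,-4) (6,1) (6,1) (-3,-4) (-3,-4) (6,1) (6,1)
{Hi/D/c, Hi/E/c} → row (-4,-3) (-4,-3) (6,1) (6,1) (-4,-3) (-4,-3) (6,1) (6,1)
That's 5 distinct rows out of 12 strategies.

5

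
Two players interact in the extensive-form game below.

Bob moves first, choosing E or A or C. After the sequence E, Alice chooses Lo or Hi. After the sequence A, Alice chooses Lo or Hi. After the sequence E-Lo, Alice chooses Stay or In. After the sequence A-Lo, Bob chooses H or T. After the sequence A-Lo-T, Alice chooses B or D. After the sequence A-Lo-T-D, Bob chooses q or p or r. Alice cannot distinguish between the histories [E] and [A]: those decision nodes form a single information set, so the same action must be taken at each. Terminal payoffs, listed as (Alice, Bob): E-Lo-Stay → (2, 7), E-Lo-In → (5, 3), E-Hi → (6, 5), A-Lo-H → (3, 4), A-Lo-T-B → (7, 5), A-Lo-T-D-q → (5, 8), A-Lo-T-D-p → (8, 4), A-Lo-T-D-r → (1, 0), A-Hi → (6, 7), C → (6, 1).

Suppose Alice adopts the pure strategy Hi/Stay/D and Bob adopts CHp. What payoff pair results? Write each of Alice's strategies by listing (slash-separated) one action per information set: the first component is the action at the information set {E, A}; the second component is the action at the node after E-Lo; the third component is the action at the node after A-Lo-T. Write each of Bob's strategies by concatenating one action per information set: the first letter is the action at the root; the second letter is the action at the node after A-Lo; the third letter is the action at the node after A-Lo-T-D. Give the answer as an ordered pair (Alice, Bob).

Trace the play path from the root:
  Bob plays C
→ terminal payoff (6, 1).
(Alice's choice at the information set {E, A} is never reached on this path, so it doesn't affect the outcome.)

(6, 1)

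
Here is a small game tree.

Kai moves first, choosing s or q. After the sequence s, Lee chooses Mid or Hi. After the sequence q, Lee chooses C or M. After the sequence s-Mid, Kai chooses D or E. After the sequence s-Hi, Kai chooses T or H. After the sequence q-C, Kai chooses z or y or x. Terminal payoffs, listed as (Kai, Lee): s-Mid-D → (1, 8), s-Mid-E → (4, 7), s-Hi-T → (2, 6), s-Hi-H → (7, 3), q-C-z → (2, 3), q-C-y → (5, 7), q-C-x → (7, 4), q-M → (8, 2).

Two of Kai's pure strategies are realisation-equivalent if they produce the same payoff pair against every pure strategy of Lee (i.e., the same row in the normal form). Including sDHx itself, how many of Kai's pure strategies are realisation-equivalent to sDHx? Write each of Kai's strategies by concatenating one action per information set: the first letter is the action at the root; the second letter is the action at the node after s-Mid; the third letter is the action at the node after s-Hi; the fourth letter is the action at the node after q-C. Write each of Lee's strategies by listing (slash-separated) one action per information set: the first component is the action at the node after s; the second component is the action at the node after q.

3

Row for sDHx (columns Mid/C, Mid/M, Hi/C, Hi/M): (1,8) (1,8) (7,3) (7,3).
Under sDHx, Kai's choice at the node after q-C can never be reached regardless of what Lee does, so varying those choices leaves every outcome unchanged.
Holding the reachable choices fixed and varying the unreachable one freely already gives 3 equivalent strategies.
No other strategy reproduces this row, so those 3 are the full class: sDHz, sDHy, sDHx.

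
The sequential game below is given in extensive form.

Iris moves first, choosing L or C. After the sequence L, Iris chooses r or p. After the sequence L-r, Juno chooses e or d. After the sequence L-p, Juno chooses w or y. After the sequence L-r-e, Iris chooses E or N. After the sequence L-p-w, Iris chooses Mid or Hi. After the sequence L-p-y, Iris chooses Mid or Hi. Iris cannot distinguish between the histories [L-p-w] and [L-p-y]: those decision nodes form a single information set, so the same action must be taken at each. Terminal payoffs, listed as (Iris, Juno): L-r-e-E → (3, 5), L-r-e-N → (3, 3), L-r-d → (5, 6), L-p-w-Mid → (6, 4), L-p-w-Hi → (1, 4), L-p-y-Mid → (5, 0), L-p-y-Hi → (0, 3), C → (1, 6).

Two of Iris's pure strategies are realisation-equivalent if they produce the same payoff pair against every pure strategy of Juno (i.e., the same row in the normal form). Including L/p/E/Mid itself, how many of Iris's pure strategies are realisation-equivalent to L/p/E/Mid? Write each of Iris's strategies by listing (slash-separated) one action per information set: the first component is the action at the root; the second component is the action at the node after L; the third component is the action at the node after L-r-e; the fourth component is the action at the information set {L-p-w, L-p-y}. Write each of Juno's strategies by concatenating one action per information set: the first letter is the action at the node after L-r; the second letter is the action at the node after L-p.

2

Row for L/p/E/Mid (columns ew, ey, dw, dy): (6,4) (5,0) (6,4) (5,0).
Under L/p/E/Mid, Iris's choice at the node after L-r-e can never be reached regardless of what Juno does, so varying those choices leaves every outcome unchanged.
Holding the reachable choices fixed and varying the unreachable one freely already gives 2 equivalent strategies.
No other strategy reproduces this row, so those 2 are the full class: L/p/E/Mid, L/p/N/Mid.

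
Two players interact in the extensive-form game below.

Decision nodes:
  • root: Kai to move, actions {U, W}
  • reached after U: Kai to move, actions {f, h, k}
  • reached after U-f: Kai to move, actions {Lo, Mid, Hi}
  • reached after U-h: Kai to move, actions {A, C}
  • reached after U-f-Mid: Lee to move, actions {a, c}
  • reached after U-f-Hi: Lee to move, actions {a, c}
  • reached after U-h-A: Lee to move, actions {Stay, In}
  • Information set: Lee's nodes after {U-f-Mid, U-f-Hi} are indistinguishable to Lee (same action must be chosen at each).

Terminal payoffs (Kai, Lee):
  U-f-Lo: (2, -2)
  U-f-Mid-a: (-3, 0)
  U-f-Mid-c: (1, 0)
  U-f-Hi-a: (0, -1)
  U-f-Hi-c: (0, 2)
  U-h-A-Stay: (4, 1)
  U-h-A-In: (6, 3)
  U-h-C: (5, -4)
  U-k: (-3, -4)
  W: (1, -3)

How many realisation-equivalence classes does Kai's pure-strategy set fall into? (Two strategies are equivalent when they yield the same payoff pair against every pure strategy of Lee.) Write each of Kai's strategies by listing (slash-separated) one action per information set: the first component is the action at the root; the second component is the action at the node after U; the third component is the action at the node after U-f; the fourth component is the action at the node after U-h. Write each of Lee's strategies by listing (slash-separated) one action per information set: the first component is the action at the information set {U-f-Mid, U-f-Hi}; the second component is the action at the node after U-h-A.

7

Kai has 36 pure strategies: U/f/Lo/A, U/f/Lo/C, U/f/Mid/A, U/f/Mid/C, U/f/Hi/A, U/f/Hi/C, U/h/Lo/A, U/h/Lo/C, U/h/Mid/A, U/h/Mid/C, U/h/Hi/A, U/h/Hi/C, U/k/Lo/A, U/k/Lo/C, U/k/Mid/A, U/k/Mid/C, U/k/Hi/A, U/k/Hi/C, W/f/Lo/A, W/f/Lo/C, W/f/Mid/A, W/f/Mid/C, W/f/Hi/A, W/f/Hi/C, W/h/Lo/A, W/h/Lo/C, W/h/Mid/A, W/h/Mid/C, W/h/Hi/A, W/h/Hi/C, W/k/Lo/A, W/k/Lo/C, W/k/Mid/A, W/k/Mid/C, W/k/Hi/A, W/k/Hi/C. Columns: a/Stay, a/In, c/Stay, c/In.
{U/f/Lo/A, U/f/Lo/C} → row (2,-2) (2,-2) (2,-2) (2,-2)
{U/f/Mid/A, U/f/Mid/C} → row (-3,0) (-3,0) (1,0) (1,0)
{U/f/Hi/A, U/f/Hi/C} → row (0,-1) (0,-1) (0,2) (0,2)
{U/h/Lo/A, U/h/Mid/A, U/h/Hi/A} → row (4,1) (6,3) (4,1) (6,3)
{U/h/Lo/C, U/h/Mid/C, U/h/Hi/C} → row (5,-4) (5,-4) (5,-4) (5,-4)
{U/k/Lo/A, U/k/Lo/C, U/k/Mid/A, U/k/Mid/C, U/k/Hi/A, U/k/Hi/C} → row (-3,-4) (-3,-4) (-3,-4) (-3,-4)
{W/f/Lo/A, W/f/Lo/C, W/f/Mid/A, W/f/Mid/C, W/f/Hi/A, W/f/Hi/C, W/h/Lo/A, W/h/Lo/C, W/h/Mid/A, W/h/Mid/C, W/h/Hi/A, W/h/Hi/C, W/k/Lo/A, W/k/Lo/C, W/k/Mid/A, W/k/Mid/C, W/k/Hi/A, W/k/Hi/C} → row (1,-3) (1,-3) (1,-3) (1,-3)
That's 7 distinct rows out of 36 strategies.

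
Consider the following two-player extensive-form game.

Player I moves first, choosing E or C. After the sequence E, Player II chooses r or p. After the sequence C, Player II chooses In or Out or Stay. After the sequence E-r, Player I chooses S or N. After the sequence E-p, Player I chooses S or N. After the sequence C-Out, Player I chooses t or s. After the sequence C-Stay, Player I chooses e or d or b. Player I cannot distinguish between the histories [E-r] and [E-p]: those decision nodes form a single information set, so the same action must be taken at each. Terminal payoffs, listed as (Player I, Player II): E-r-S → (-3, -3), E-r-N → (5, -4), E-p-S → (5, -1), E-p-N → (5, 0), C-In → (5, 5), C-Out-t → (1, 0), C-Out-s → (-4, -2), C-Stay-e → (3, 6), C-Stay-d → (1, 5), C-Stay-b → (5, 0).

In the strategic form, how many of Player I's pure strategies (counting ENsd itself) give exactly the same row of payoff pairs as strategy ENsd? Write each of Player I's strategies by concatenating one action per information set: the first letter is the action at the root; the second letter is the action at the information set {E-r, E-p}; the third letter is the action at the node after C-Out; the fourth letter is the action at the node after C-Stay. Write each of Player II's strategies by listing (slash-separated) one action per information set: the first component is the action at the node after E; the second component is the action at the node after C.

Row for ENsd (columns r/In, r/Out, r/Stay, p/In, p/Out, p/Stay): (5,-4) (5,-4) (5,-4) (5,0) (5,0) (5,0).
Under ENsd, Player I's choice at the node after C-Out and at the node after C-Stay can never be reached regardless of what Player II does, so varying those choices leaves every outcome unchanged.
Holding the reachable choices fixed and varying the unreachable ones freely already gives 2 × 3 = 6 equivalent strategies.
No other strategy reproduces this row, so those 6 are the full class: ENte, ENtd, ENtb, ENse, ENsd, ENsb.

6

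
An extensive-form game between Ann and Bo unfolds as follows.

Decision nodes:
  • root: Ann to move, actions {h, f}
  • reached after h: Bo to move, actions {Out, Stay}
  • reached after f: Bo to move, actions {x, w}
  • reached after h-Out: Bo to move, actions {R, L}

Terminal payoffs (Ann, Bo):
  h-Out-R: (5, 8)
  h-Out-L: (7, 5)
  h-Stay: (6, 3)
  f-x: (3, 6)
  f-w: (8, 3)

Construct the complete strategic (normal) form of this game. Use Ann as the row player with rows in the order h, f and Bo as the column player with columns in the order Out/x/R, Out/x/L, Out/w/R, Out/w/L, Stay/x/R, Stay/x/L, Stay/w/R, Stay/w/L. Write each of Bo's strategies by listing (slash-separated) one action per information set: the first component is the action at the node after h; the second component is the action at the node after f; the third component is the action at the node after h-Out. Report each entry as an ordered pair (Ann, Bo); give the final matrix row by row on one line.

Row h: Out/x/R→(5,8), Out/x/L→(7,5), Out/w/R→(5,8), Out/w/L→(7,5), Stay/x/R→(6,3), Stay/x/L→(6,3), Stay/w/R→(6,3), Stay/w/L→(6,3)
Row f: Out/x/R→(3,6), Out/x/L→(3,6), Out/w/R→(8,3), Out/w/L→(8,3), Stay/x/R→(3,6), Stay/x/L→(3,6), Stay/w/R→(8,3), Stay/w/L→(8,3)

h: (5,8) (7,5) (5,8) (7,5) (6,3) (6,3) (6,3) (6,3) | f: (3,6) (3,6) (8,3) (8,3) (3,6) (3,6) (8,3) (8,3)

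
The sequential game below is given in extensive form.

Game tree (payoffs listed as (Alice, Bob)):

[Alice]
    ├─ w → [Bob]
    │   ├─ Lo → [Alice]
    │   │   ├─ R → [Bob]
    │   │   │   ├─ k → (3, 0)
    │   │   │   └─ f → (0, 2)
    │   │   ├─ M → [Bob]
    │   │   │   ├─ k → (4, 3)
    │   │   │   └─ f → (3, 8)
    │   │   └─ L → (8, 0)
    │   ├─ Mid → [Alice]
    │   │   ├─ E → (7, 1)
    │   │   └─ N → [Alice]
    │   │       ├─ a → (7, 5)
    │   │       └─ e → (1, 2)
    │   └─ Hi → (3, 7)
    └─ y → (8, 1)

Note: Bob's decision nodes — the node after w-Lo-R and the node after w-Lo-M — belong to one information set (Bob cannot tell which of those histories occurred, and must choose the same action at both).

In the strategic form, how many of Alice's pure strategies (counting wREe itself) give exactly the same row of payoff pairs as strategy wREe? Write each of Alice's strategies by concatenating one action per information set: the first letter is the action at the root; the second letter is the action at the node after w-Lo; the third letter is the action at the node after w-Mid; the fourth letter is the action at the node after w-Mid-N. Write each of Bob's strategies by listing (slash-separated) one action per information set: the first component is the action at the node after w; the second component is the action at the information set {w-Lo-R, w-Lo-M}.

2

Row for wREe (columns Lo/k, Lo/f, Mid/k, Mid/f, Hi/k, Hi/f): (3,0) (0,2) (7,1) (7,1) (3,7) (3,7).
Under wREe, Alice's choice at the node after w-Mid-N can never be reached regardless of what Bob does, so varying those choices leaves every outcome unchanged.
Holding the reachable choices fixed and varying the unreachable one freely already gives 2 equivalent strategies.
No other strategy reproduces this row, so those 2 are the full class: wREa, wREe.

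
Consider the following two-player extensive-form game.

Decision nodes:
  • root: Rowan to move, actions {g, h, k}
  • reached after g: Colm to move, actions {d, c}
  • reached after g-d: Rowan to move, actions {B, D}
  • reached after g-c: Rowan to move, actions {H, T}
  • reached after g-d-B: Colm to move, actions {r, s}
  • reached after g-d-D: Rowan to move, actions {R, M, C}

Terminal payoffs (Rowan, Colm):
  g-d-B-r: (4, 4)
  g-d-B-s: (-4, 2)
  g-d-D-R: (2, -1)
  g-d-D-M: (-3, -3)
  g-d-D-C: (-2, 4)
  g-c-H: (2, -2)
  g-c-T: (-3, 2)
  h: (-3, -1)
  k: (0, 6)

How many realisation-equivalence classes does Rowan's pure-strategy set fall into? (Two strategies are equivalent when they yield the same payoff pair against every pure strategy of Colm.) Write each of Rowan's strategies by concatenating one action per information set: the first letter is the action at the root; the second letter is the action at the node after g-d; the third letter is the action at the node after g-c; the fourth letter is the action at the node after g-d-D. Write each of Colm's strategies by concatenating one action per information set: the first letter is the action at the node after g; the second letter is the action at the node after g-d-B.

10

Rowan has 36 pure strategies: gBHR, gBHM, gBHC, gBTR, gBTM, gBTC, gDHR, gDHM, gDHC, gDTR, gDTM, gDTC, hBHR, hBHM, hBHC, hBTR, hBTM, hBTC, hDHR, hDHM, hDHC, hDTR, hDTM, hDTC, kBHR, kBHM, kBHC, kBTR, kBTM, kBTC, kDHR, kDHM, kDHC, kDTR, kDTM, kDTC. Columns: dr, ds, cr, cs.
{gBHR, gBHM, gBHC} → row (4,4) (-4,2) (2,-2) (2,-2)
{gBTR, gBTM, gBTC} → row (4,4) (-4,2) (-3,2) (-3,2)
{gDHR} → row (2,-1) (2,-1) (2,-2) (2,-2)
{gDHM} → row (-3,-3) (-3,-3) (2,-2) (2,-2)
{gDHC} → row (-2,4) (-2,4) (2,-2) (2,-2)
{gDTR} → row (2,-1) (2,-1) (-3,2) (-3,2)
{gDTM} → row (-3,-3) (-3,-3) (-3,2) (-3,2)
{gDTC} → row (-2,4) (-2,4) (-3,2) (-3,2)
{hBHR, hBHM, hBHC, hBTR, hBTM, hBTC, hDHR, hDHM, hDHC, hDTR, hDTM, hDTC} → row (-3,-1) (-3,-1) (-3,-1) (-3,-1)
{kBHR, kBHM, kBHC, kBTR, kBTM, kBTC, kDHR, kDHM, kDHC, kDTR, kDTM, kDTC} → row (0,6) (0,6) (0,6) (0,6)
That's 10 distinct rows out of 36 strategies.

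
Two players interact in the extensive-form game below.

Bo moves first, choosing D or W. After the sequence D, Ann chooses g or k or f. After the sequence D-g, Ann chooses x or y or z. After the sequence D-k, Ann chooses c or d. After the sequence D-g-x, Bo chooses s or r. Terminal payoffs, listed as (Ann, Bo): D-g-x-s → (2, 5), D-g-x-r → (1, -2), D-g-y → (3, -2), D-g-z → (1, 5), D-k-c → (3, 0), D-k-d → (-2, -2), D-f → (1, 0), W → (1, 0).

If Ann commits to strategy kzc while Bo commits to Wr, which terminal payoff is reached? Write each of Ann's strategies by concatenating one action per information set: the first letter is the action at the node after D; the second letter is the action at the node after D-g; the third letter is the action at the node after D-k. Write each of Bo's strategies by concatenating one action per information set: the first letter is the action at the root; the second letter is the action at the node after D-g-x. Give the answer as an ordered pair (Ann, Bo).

Trace the play path from the root:
  Bo plays W
→ terminal payoff (1, 0).
(Ann's choice at the node after D is never reached on this path, so it doesn't affect the outcome.)

(1, 0)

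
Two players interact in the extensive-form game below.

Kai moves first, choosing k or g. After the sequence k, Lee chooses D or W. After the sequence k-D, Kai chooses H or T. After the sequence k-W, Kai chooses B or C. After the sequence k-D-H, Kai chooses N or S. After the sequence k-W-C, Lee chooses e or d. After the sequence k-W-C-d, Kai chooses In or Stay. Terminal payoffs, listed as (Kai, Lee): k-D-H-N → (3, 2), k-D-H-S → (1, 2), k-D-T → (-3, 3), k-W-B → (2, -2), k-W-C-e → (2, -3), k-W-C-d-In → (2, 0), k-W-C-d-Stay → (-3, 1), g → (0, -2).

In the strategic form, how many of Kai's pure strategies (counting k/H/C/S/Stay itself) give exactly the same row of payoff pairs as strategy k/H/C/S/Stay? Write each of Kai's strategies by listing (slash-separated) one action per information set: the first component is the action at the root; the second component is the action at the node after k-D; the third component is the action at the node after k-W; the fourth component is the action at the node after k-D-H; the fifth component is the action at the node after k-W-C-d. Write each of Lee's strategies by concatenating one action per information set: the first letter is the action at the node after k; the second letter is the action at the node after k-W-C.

1

Row for k/H/C/S/Stay (columns De, Dd, We, Wd): (1,2) (1,2) (2,-3) (-3,1).
Every one of Kai's information sets is on the play path for some reply by Lee when Kai follows k/H/C/S/Stay.
Changing the action at any of them therefore changes at least one column, so only k/H/C/S/Stay itself gives this row.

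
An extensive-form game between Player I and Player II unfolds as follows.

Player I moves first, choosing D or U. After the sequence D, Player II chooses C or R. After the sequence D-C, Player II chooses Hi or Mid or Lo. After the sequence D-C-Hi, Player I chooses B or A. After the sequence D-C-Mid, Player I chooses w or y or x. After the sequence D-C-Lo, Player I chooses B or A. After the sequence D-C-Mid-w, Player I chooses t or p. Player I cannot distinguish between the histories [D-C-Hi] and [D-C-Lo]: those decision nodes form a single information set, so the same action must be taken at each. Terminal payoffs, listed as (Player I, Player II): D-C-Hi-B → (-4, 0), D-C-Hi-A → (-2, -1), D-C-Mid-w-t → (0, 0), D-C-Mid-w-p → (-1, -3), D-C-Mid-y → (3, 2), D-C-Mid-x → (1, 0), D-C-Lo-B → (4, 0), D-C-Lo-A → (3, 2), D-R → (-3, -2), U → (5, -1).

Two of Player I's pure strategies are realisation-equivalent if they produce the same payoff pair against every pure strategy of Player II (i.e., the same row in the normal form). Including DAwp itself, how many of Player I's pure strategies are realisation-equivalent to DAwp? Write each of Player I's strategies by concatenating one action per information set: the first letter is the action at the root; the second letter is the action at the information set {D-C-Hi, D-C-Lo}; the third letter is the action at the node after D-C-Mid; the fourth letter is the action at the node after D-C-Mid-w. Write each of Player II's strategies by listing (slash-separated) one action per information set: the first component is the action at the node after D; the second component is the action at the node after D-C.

Row for DAwp (columns C/Hi, C/Mid, C/Lo, R/Hi, R/Mid, R/Lo): (-2,-1) (-1,-3) (3,2) (-3,-2) (-3,-2) (-3,-2).
Every one of Player I's information sets is on the play path for some reply by Player II when Player I follows DAwp.
Changing the action at any of them therefore changes at least one column, so only DAwp itself gives this row.

1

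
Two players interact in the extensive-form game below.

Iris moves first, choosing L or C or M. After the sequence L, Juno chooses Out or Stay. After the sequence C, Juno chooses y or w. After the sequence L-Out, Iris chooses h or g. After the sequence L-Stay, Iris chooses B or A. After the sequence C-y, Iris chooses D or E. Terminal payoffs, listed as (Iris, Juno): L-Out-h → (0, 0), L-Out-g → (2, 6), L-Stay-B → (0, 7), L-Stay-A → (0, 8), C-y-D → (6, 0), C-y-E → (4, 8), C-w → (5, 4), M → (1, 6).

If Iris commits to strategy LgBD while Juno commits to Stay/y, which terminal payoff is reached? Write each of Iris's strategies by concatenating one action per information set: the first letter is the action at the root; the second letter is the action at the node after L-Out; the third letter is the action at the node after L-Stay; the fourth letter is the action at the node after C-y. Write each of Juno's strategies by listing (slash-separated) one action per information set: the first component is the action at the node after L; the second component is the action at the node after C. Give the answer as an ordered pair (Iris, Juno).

Trace the play path from the root:
  Iris plays L
  Juno plays Stay at [L]
  Iris plays B at [L-Stay]
→ terminal payoff (0, 7).
(Iris's choice at the node after L-Out is never reached on this path, so it doesn't affect the outcome.)

(0, 7)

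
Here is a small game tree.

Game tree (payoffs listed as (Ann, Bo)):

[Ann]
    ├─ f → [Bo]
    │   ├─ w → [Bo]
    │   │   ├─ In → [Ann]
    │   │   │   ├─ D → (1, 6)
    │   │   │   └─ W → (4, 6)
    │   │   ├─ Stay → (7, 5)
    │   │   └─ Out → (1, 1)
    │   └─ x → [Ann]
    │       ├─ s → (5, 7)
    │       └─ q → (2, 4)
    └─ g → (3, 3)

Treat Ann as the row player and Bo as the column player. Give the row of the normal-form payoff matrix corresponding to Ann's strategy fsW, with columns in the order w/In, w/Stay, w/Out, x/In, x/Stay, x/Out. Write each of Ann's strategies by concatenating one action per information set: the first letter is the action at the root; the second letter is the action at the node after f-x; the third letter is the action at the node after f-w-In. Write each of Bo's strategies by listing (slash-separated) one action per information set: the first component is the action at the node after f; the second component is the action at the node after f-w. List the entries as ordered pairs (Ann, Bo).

vs w/In: Ann plays f → Bo plays w at [f] → Bo plays In at [f-w] → Ann plays W at [f-w-In] → (4, 6)
vs w/Stay: Ann plays f → Bo plays w at [f] → Bo plays Stay at [f-w] → (7, 5)
vs w/Out: Ann plays f → Bo plays w at [f] → Bo plays Out at [f-w] → (1, 1)
vs x/In: Ann plays f → Bo plays x at [f] → Ann plays s at [f-x] → (5, 7)
vs x/Stay: Ann plays f → Bo plays x at [f] → Ann plays s at [f-x] → (5, 7)
vs x/Out: Ann plays f → Bo plays x at [f] → Ann plays s at [f-x] → (5, 7)

(4,6) (7,5) (1,1) (5,7) (5,7) (5,7)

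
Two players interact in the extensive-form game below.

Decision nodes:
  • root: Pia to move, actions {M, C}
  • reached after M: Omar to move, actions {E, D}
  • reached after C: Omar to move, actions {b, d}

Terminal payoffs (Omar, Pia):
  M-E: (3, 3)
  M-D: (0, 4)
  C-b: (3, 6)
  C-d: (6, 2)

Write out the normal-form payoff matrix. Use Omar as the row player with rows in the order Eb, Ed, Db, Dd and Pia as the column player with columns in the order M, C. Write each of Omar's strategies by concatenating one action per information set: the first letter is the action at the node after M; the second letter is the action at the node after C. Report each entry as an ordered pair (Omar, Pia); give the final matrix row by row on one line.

            M        C
  Eb    (3,3)    (3,6)
  Ed    (3,3)    (6,2)
  Db    (0,4)    (3,6)
  Dd    (0,4)    (6,2)

Eb: (3,3) (3,6) | Ed: (3,3) (6,2) | Db: (0,4) (3,6) | Dd: (0,4) (6,2)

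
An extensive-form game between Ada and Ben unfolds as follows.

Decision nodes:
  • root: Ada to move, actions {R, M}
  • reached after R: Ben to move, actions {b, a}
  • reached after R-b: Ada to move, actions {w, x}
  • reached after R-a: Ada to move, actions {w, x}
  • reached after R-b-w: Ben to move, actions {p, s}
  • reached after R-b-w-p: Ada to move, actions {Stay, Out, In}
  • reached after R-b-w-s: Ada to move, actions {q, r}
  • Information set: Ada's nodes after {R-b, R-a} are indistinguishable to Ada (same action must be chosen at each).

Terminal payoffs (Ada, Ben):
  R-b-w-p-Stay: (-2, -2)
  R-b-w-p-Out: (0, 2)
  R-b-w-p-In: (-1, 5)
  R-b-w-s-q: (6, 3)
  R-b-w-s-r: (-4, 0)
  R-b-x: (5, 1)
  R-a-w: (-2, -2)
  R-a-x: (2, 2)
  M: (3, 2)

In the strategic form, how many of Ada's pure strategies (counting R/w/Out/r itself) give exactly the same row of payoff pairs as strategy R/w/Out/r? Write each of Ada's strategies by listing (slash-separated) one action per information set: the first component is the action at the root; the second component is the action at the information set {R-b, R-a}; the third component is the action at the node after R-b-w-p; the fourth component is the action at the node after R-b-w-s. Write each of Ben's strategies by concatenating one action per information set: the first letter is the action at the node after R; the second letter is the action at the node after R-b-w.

1

Row for R/w/Out/r (columns bp, bs, ap, as): (0,2) (-4,0) (-2,-2) (-2,-2).
Every one of Ada's information sets is on the play path for some reply by Ben when Ada follows R/w/Out/r.
Changing the action at any of them therefore changes at least one column, so only R/w/Out/r itself gives this row.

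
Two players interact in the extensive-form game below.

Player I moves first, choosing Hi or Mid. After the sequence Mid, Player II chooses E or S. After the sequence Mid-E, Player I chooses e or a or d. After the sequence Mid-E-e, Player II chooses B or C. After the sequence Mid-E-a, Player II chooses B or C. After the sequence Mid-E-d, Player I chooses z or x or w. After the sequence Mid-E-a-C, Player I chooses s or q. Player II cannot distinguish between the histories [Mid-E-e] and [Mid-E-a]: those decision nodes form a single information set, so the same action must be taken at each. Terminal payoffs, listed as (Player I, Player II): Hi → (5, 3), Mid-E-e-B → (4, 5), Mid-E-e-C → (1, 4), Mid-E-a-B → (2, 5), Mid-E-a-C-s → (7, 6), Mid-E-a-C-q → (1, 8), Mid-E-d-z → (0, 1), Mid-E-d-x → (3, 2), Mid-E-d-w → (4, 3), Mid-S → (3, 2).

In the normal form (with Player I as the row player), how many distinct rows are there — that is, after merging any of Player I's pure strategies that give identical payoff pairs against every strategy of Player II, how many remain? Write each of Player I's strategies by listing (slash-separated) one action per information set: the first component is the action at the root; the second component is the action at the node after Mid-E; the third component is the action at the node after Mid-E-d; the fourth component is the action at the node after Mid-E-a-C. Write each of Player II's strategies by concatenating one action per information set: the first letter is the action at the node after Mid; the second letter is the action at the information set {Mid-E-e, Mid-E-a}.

7

Player I has 36 pure strategies: Hi/e/z/s, Hi/e/z/q, Hi/e/x/s, Hi/e/x/q, Hi/e/w/s, Hi/e/w/q, Hi/a/z/s, Hi/a/z/q, Hi/a/x/s, Hi/a/x/q, Hi/a/w/s, Hi/a/w/q, Hi/d/z/s, Hi/d/z/q, Hi/d/x/s, Hi/d/x/q, Hi/d/w/s, Hi/d/w/q, Mid/e/z/s, Mid/e/z/q, Mid/e/x/s, Mid/e/x/q, Mid/e/w/s, Mid/e/w/q, Mid/a/z/s, Mid/a/z/q, Mid/a/x/s, Mid/a/x/q, Mid/a/w/s, Mid/a/w/q, Mid/d/z/s, Mid/d/z/q, Mid/d/x/s, Mid/d/x/q, Mid/d/w/s, Mid/d/w/q. Columns: EB, EC, SB, SC.
{Hi/e/z/s, Hi/e/z/q, Hi/e/x/s, Hi/e/x/q, Hi/e/w/s, Hi/e/w/q, Hi/a/z/s, Hi/a/z/q, Hi/a/x/s, Hi/a/x/q, Hi/a/w/s, Hi/a/w/q, Hi/d/z/s, Hi/d/z/q, Hi/d/x/s, Hi/d/x/q, Hi/d/w/s, Hi/d/w/q} → row (5,3) (5,3) (5,3) (5,3)
{Mid/e/z/s, Mid/e/z/q, Mid/e/x/s, Mid/e/x/q, Mid/e/w/s, Mid/e/w/q} → row (4,5) (1,4) (3,2) (3,2)
{Mid/a/z/s, Mid/a/x/s, Mid/a/w/s} → row (2,5) (7,6) (3,2) (3,2)
{Mid/a/z/q, Mid/a/x/q, Mid/a/w/q} → row (2,5) (1,8) (3,2) (3,2)
{Mid/d/z/s, Mid/d/z/q} → row (0,1) (0,1) (3,2) (3,2)
{Mid/d/x/s, Mid/d/x/q} → row (3,2) (3,2) (3,2) (3,2)
{Mid/d/w/s, Mid/d/w/q} → row (4,3) (4,3) (3,2) (3,2)
That's 7 distinct rows out of 36 strategies.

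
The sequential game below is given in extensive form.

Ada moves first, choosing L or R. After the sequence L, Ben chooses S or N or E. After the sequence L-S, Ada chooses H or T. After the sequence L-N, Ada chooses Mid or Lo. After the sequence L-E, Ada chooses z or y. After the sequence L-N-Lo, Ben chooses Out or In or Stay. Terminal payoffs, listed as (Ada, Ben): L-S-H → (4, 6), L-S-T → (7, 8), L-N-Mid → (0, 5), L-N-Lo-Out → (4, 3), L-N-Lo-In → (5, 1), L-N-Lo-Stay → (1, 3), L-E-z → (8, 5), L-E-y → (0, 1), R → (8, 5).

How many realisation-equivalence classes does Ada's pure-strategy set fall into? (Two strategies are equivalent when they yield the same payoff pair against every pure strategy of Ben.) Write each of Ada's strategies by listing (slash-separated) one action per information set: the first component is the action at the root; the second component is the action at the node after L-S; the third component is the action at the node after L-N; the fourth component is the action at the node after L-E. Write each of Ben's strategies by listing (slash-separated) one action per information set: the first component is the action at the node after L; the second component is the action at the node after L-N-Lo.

9

Ada has 16 pure strategies: L/H/Mid/z, L/H/Mid/y, L/H/Lo/z, L/H/Lo/y, L/T/Mid/z, L/T/Mid/y, L/T/Lo/z, L/T/Lo/y, R/H/Mid/z, R/H/Mid/y, R/H/Lo/z, R/H/Lo/y, R/T/Mid/z, R/T/Mid/y, R/T/Lo/z, R/T/Lo/y. Columns: S/Out, S/In, S/Stay, N/Out, N/In, N/Stay, E/Out, E/In, E/Stay.
{L/H/Mid/z} → row (4,6) (4,6) (4,6) (0,5) (0,5) (0,5) (8,5) (8,5) (8,5)
{L/H/Mid/y} → row (4,6) (4,6) (4,6) (0,5) (0,5) (0,5) (0,1) (0,1) (0,1)
{L/H/Lo/z} → row (4,6) (4,6) (4,6) (4,3) (5,1) (1,3) (8,5) (8,5) (8,5)
{L/H/Lo/y} → row (4,6) (4,6) (4,6) (4,3) (5,1) (1,3) (0,1) (0,1) (0,1)
{L/T/Mid/z} → row (7,8) (7,8) (7,8) (0,5) (0,5) (0,5) (8,5) (8,5) (8,5)
{L/T/Mid/y} → row (7,8) (7,8) (7,8) (0,5) (0,5) (0,5) (0,1) (0,1) (0,1)
{L/T/Lo/z} → row (7,8) (7,8) (7,8) (4,3) (5,1) (1,3) (8,5) (8,5) (8,5)
{L/T/Lo/y} → row (7,8) (7,8) (7,8) (4,3) (5,1) (1,3) (0,1) (0,1) (0,1)
{R/H/Mid/z, R/H/Mid/y, R/H/Lo/z, R/H/Lo/y, R/T/Mid/z, R/T/Mid/y, R/T/Lo/z, R/T/Lo/y} → row (8,5) (8,5) (8,5) (8,5) (8,5) (8,5) (8,5) (8,5) (8,5)
That's 9 distinct rows out of 16 strategies.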